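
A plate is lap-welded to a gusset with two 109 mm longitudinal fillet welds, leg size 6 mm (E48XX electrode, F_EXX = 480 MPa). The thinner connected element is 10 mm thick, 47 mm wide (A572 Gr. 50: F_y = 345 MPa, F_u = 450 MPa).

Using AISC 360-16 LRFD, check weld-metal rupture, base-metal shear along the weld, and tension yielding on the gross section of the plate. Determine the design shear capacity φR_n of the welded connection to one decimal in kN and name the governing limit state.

145.9 kN (gross-section yield governs)

Weld metal: throat = 0.707×6 = 4.242 mm, L = 2×109 = 218 mm. φR_n = 0.75 × 0.6 × 480 × 4.242 × 218 = 199.7 kN.
Base metal shear (10 mm plate): yield φR_n = 1.0×0.6×345×10×218 = 451.3 kN; rupture φR_n = 0.75×0.6×450×10×218 = 441.5 kN; take 441.5 kN (rupture).
Tension yield (gross): A_g = 47×10 = 470 mm². φR_n = 0.90 × 345 × 470 = 145.9 kN.
Governing: min(199.7, 441.5, 145.9) = 145.9 kN → gross-section yield.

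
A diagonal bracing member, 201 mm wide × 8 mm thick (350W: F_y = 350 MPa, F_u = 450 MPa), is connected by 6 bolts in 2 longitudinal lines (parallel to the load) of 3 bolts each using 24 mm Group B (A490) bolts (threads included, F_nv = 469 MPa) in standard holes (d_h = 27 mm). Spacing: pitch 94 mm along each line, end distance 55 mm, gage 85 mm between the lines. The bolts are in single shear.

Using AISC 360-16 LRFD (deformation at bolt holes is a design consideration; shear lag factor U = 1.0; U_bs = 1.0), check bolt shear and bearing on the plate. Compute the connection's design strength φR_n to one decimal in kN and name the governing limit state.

Bolt shear: A_b = π(24)²/4 = 452.39 mm². φR_n = 0.75 × 469 × 452.39 × 6 × 1 = 954.8 kN.
Bearing (8 mm plate, F_u = 450 MPa): end bolts L_c = 55 − 27/2 = 41.5, R_n = min(1.2×41.5×8×450, 2.4×24×8×450) = 179.28 kN/bolt; interior L_c = 94 − 27 = 67, R_n = 207.36 kN/bolt. φR_n = 0.75 × (2×179.28 + 4×207.36) = 891.0 kN.
Governing: min(954.8, 891.0) = 891.0 kN → bearing.

891.0 kN (bearing governs)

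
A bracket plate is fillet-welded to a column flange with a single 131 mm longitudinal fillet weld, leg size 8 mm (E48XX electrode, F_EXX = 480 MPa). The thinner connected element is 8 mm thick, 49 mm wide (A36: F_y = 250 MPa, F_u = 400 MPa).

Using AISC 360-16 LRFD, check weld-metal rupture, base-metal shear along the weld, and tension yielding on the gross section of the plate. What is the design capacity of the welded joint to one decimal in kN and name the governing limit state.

Weld metal: throat = 0.707×8 = 5.656 mm, L = 131 mm. φR_n = 0.75 × 0.6 × 480 × 5.656 × 131 = 160.0 kN.
Base metal shear (8 mm plate): yield φR_n = 1.0×0.6×250×8×131 = 157.2 kN; rupture φR_n = 0.75×0.6×400×8×131 = 188.6 kN; take 157.2 kN (yield).
Tension yield (gross): A_g = 49×8 = 392 mm². φR_n = 0.90 × 250 × 392 = 88.2 kN.
Governing: min(160.0, 157.2, 88.2) = 88.2 kN → gross-section yield.

88.2 kN (gross-section yield governs)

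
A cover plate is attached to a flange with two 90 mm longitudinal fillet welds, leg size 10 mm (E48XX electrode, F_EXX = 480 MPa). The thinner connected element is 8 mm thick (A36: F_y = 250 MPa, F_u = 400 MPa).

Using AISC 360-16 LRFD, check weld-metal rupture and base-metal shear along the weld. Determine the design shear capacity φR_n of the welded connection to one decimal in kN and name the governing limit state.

216.0 kN (base-metal shear governs)

Weld metal: throat = 0.707×10 = 7.07 mm, L = 2×90 = 180 mm. φR_n = 0.75 × 0.6 × 480 × 7.07 × 180 = 274.9 kN.
Base metal shear (8 mm plate): yield φR_n = 1.0×0.6×250×8×180 = 216.0 kN; rupture φR_n = 0.75×0.6×400×8×180 = 259.2 kN; take 216.0 kN (yield).
Governing: min(274.9, 216.0) = 216.0 kN → base-metal shear.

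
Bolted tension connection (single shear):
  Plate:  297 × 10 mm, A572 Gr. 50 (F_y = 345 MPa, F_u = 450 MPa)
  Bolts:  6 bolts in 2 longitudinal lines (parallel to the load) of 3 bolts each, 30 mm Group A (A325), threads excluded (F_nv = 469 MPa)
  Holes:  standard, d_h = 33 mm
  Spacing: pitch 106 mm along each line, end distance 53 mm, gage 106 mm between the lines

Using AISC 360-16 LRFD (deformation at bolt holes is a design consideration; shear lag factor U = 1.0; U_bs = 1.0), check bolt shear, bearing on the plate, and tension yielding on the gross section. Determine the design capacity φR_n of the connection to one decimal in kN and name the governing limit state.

Bolt shear: A_b = π(30)²/4 = 706.86 mm². φR_n = 0.75 × 469 × 706.86 × 6 × 1 = 1491.8 kN.
Bearing (10 mm plate, F_u = 450 MPa): end bolts L_c = 53 − 33/2 = 36.5, R_n = min(1.2×36.5×10×450, 2.4×30×10×450) = 197.1 kN/bolt; interior L_c = 106 − 33 = 73, R_n = 324 kN/bolt. φR_n = 0.75 × (2×197.1 + 4×324) = 1267.7 kN.
Tension yield (gross): A_g = 297×10 = 2970 mm². φR_n = 0.90 × 345 × 2970 = 922.2 kN.
Governing: min(1491.8, 1267.7, 922.2) = 922.2 kN → gross-section yield.

922.2 kN (gross-section yield governs)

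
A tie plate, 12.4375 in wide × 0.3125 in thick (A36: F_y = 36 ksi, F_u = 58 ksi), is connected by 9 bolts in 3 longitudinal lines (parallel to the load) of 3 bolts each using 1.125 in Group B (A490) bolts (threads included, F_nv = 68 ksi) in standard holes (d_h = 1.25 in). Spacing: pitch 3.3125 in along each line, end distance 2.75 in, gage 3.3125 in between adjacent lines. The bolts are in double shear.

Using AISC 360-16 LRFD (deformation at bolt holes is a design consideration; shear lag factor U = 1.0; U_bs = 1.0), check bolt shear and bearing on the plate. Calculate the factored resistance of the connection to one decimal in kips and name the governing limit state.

305.9 kips (bearing governs)

Bolt shear: A_b = π(1.125)²/4 = 0.99402 in². φR_n = 0.75 × 68 × 0.99402 × 9 × 2 = 912.5 kips.
Bearing (0.3125 in plate, F_u = 58 ksi): end bolts L_c = 2.75 − 1.25/2 = 2.125, R_n = min(1.2×2.125×0.3125×58, 2.4×1.125×0.3125×58) = 46.219 kips/bolt; interior L_c = 3.3125 − 1.25 = 2.0625, R_n = 44.859 kips/bolt. φR_n = 0.75 × (3×46.219 + 6×44.859) = 305.9 kips.
Governing: min(912.5, 305.9) = 305.9 kips → bearing.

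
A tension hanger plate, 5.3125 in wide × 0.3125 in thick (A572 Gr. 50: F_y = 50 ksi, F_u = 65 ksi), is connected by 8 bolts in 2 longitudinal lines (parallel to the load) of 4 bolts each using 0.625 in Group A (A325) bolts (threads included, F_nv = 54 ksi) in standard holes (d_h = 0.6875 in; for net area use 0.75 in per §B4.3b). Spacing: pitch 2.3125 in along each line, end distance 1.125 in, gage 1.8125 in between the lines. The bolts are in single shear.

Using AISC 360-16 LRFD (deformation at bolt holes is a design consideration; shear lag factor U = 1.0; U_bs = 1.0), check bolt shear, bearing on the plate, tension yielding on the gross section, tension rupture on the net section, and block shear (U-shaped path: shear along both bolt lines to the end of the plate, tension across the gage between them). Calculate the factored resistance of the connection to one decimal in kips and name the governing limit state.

58.1 kips (net-section rupture governs)

Bolt shear: A_b = π(0.625)²/4 = 0.3068 in². φR_n = 0.75 × 54 × 0.3068 × 8 × 1 = 99.4 kips.
Bearing (0.3125 in plate, F_u = 65 ksi): end bolts L_c = 1.125 − 0.6875/2 = 0.78125, R_n = min(1.2×0.78125×0.3125×65, 2.4×0.625×0.3125×65) = 19.043 kips/bolt; interior L_c = 2.3125 − 0.6875 = 1.625, R_n = 30.469 kips/bolt. φR_n = 0.75 × (2×19.043 + 6×30.469) = 165.7 kips.
Tension yield (gross): A_g = 5.3125×0.3125 = 1.6602 in². φR_n = 0.90 × 50 × 1.6602 = 74.7 kips.
Tension rupture (net): A_n = (5.3125 − 2×0.75)×0.3125 = 1.1914 in² (U = 1.0, A_e = A_n). φR_n = 0.75 × 65 × 1.1914 = 58.1 kips.
Block shear: shear path 2×[1.125+3×2.3125] = 2×8.0625 in, A_gv = 5.0391, A_nv = 2×(8.0625 − 3.5×0.75)×0.3125 = 3.3984 in²; tension across gage: (1.8125 − 1×0.75)×0.3125 = 0.33203 in². R_n = min(0.6×65×3.3984, 0.6×50×5.0391) + 1.0×65×0.33203 = min(132.54, 151.17) + 21.582 = 154.12 kips. φR_n = 0.75 × 154.12 = 115.6 kips.
Governing: min(99.4, 165.7, 74.7, 58.1, 115.6) = 58.1 kips → net-section rupture.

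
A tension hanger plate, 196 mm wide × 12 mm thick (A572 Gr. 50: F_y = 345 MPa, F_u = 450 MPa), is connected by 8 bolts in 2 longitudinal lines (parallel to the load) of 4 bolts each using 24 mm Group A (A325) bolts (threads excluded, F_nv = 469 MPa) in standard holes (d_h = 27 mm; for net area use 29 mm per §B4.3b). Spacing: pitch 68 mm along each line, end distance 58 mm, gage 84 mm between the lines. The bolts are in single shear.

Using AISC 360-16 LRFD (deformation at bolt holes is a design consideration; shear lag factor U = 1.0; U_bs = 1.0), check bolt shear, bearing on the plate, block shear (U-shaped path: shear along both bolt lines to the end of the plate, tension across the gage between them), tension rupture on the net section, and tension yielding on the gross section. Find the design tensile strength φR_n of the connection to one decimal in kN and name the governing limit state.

558.9 kN (net-section rupture governs)

Bolt shear: A_b = π(24)²/4 = 452.39 mm². φR_n = 0.75 × 469 × 452.39 × 8 × 1 = 1273.0 kN.
Bearing (12 mm plate, F_u = 450 MPa): end bolts L_c = 58 − 27/2 = 44.5, R_n = min(1.2×44.5×12×450, 2.4×24×12×450) = 288.36 kN/bolt; interior L_c = 68 − 27 = 41, R_n = 265.68 kN/bolt. φR_n = 0.75 × (2×288.36 + 6×265.68) = 1628.1 kN.
Block shear: shear path 2×[58+3×68] = 2×262 mm, A_gv = 6288, A_nv = 2×(262 − 3.5×29)×12 = 3852 mm²; tension across gage: (84 − 1×29)×12 = 660 mm². R_n = min(0.6×450×3852, 0.6×345×6288) + 1.0×450×660 = min(1040, 1301.6) + 297 = 1337 kN. φR_n = 0.75 × 1337 = 1002.8 kN.
Tension rupture (net): A_n = (196 − 2×29)×12 = 1656 mm² (U = 1.0, A_e = A_n). φR_n = 0.75 × 450 × 1656 = 558.9 kN.
Tension yield (gross): A_g = 196×12 = 2352 mm². φR_n = 0.90 × 345 × 2352 = 730.3 kN.
Governing: min(1273.0, 1628.1, 1002.8, 558.9, 730.3) = 558.9 kN → net-section rupture.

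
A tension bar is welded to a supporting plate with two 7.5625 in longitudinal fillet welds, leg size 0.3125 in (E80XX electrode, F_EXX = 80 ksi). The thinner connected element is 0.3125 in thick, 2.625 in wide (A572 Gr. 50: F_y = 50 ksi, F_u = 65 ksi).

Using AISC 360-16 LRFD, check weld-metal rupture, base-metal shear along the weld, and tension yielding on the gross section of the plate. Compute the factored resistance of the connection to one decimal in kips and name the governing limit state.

36.9 kips (gross-section yield governs)

Weld metal: throat = 0.707×0.3125 = 0.22094 in, L = 2×7.5625 = 15.125 in. φR_n = 0.75 × 0.6 × 80 × 0.22094 × 15.125 = 120.3 kips.
Base metal shear (0.3125 in plate): yield φR_n = 1.0×0.6×50×0.3125×15.125 = 141.8 kips; rupture φR_n = 0.75×0.6×65×0.3125×15.125 = 138.3 kips; take 138.3 kips (rupture).
Tension yield (gross): A_g = 2.625×0.3125 = 0.82031 in². φR_n = 0.90 × 50 × 0.82031 = 36.9 kips.
Governing: min(120.3, 138.3, 36.9) = 36.9 kips → gross-section yield.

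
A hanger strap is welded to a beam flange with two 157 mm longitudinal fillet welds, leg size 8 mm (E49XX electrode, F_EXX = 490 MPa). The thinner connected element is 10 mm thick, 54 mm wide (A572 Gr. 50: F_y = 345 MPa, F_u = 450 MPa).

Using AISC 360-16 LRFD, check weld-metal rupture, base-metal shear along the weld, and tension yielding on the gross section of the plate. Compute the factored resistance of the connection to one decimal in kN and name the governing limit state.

167.7 kN (gross-section yield governs)

Weld metal: throat = 0.707×8 = 5.656 mm, L = 2×157 = 314 mm. φR_n = 0.75 × 0.6 × 490 × 5.656 × 314 = 391.6 kN.
Base metal shear (10 mm plate): yield φR_n = 1.0×0.6×345×10×314 = 650.0 kN; rupture φR_n = 0.75×0.6×450×10×314 = 635.9 kN; take 635.9 kN (rupture).
Tension yield (gross): A_g = 54×10 = 540 mm². φR_n = 0.90 × 345 × 540 = 167.7 kN.
Governing: min(391.6, 635.9, 167.7) = 167.7 kN → gross-section yield.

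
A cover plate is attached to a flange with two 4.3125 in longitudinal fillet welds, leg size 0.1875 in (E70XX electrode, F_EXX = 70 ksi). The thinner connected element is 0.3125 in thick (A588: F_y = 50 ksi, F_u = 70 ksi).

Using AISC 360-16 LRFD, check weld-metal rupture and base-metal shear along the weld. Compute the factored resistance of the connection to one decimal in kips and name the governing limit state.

Weld metal: throat = 0.707×0.1875 = 0.13256 in, L = 2×4.3125 = 8.625 in. φR_n = 0.75 × 0.6 × 70 × 0.13256 × 8.625 = 36.0 kips.
Base metal shear (0.3125 in plate): yield φR_n = 1.0×0.6×50×0.3125×8.625 = 80.9 kips; rupture φR_n = 0.75×0.6×70×0.3125×8.625 = 84.9 kips; take 80.9 kips (yield).
Governing: min(36.0, 80.9) = 36.0 kips → weld metal.

36.0 kips (weld metal governs)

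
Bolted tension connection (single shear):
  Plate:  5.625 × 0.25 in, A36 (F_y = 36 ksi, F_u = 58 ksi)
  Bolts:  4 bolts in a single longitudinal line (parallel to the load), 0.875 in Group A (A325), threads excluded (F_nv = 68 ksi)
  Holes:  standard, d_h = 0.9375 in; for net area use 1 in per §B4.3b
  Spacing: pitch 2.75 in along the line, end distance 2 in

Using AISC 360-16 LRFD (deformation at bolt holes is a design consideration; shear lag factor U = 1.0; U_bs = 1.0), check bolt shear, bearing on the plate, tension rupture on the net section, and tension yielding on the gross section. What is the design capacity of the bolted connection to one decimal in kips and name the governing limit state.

45.6 kips (gross-section yield governs)

Bolt shear: A_b = π(0.875)²/4 = 0.60132 in². φR_n = 0.75 × 68 × 0.60132 × 4 × 1 = 122.7 kips.
Bearing (0.25 in plate, F_u = 58 ksi): end bolts L_c = 2 − 0.9375/2 = 1.53125, R_n = min(1.2×1.53125×0.25×58, 2.4×0.875×0.25×58) = 26.644 kips/bolt; interior L_c = 2.75 − 0.9375 = 1.8125, R_n = 30.45 kips/bolt. φR_n = 0.75 × (1×26.644 + 3×30.45) = 88.5 kips.
Tension rupture (net): A_n = (5.625 − 1×1)×0.25 = 1.1563 in² (U = 1.0, A_e = A_n). φR_n = 0.75 × 58 × 1.1563 = 50.3 kips.
Tension yield (gross): A_g = 5.625×0.25 = 1.4063 in². φR_n = 0.90 × 36 × 1.4063 = 45.6 kips.
Governing: min(122.7, 88.5, 50.3, 45.6) = 45.6 kips → gross-section yield.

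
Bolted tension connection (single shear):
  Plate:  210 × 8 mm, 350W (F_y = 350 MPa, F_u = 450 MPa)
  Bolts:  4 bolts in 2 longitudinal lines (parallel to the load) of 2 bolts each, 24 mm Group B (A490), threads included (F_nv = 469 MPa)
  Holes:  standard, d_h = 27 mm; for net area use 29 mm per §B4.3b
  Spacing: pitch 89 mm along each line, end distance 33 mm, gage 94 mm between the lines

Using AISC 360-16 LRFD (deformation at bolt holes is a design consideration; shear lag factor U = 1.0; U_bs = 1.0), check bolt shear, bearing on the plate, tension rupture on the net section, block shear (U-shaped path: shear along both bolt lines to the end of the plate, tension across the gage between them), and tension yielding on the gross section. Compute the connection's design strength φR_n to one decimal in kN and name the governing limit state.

Bolt shear: A_b = π(24)²/4 = 452.39 mm². φR_n = 0.75 × 469 × 452.39 × 4 × 1 = 636.5 kN.
Bearing (8 mm plate, F_u = 450 MPa): end bolts L_c = 33 − 27/2 = 19.5, R_n = min(1.2×19.5×8×450, 2.4×24×8×450) = 84.24 kN/bolt; interior L_c = 89 − 27 = 62, R_n = 207.36 kN/bolt. φR_n = 0.75 × (2×84.24 + 2×207.36) = 437.4 kN.
Tension rupture (net): A_n = (210 − 2×29)×8 = 1216 mm² (U = 1.0, A_e = A_n). φR_n = 0.75 × 450 × 1216 = 410.4 kN.
Block shear: shear path 2×[33+1×89] = 2×122 mm, A_gv = 1952, A_nv = 2×(122 − 1.5×29)×8 = 1256 mm²; tension across gage: (94 − 1×29)×8 = 520 mm². R_n = min(0.6×450×1256, 0.6×350×1952) + 1.0×450×520 = min(339.12, 409.92) + 234 = 573.12 kN. φR_n = 0.75 × 573.12 = 429.8 kN.
Tension yield (gross): A_g = 210×8 = 1680 mm². φR_n = 0.90 × 350 × 1680 = 529.2 kN.
Governing: min(636.5, 437.4, 410.4, 429.8, 529.2) = 410.4 kN → net-section rupture.

410.4 kN (net-section rupture governs)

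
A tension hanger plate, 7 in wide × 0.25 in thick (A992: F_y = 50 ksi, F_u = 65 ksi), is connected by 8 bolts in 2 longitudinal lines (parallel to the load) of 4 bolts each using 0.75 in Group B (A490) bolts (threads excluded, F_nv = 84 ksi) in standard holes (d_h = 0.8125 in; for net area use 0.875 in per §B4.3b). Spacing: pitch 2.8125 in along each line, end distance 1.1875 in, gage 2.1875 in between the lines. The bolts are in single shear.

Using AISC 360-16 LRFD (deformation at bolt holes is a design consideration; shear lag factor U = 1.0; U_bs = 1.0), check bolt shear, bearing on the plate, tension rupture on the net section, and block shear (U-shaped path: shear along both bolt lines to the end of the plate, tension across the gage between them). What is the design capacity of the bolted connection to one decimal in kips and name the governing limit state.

Bolt shear: A_b = π(0.75)²/4 = 0.44179 in². φR_n = 0.75 × 84 × 0.44179 × 8 × 1 = 222.7 kips.
Bearing (0.25 in plate, F_u = 65 ksi): end bolts L_c = 1.1875 − 0.8125/2 = 0.78125, R_n = min(1.2×0.78125×0.25×65, 2.4×0.75×0.25×65) = 15.234 kips/bolt; interior L_c = 2.8125 − 0.8125 = 2, R_n = 29.25 kips/bolt. φR_n = 0.75 × (2×15.234 + 6×29.25) = 154.5 kips.
Tension rupture (net): A_n = (7 − 2×0.875)×0.25 = 1.3125 in² (U = 1.0, A_e = A_n). φR_n = 0.75 × 65 × 1.3125 = 64.0 kips.
Block shear: shear path 2×[1.1875+3×2.8125] = 2×9.625 in, A_gv = 4.8125, A_nv = 2×(9.625 − 3.5×0.875)×0.25 = 3.2813 in²; tension across gage: (2.1875 − 1×0.875)×0.25 = 0.32813 in². R_n = min(0.6×65×3.2813, 0.6×50×4.8125) + 1.0×65×0.32813 = min(127.97, 144.38) + 21.328 = 149.3 kips. φR_n = 0.75 × 149.3 = 112.0 kips.
Governing: min(222.7, 154.5, 64.0, 112.0) = 64.0 kips → net-section rupture.

64.0 kips (net-section rupture governs)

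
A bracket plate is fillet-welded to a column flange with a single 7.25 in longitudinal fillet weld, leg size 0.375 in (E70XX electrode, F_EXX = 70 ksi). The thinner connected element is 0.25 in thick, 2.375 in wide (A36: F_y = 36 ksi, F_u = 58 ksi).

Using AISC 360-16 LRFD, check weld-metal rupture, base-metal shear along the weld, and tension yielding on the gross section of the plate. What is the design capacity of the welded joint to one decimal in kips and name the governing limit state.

19.2 kips (gross-section yield governs)

Weld metal: throat = 0.707×0.375 = 0.26513 in, L = 7.25 in. φR_n = 0.75 × 0.6 × 70 × 0.26513 × 7.25 = 60.5 kips.
Base metal shear (0.25 in plate): yield φR_n = 1.0×0.6×36×0.25×7.25 = 39.2 kips; rupture φR_n = 0.75×0.6×58×0.25×7.25 = 47.3 kips; take 39.2 kips (yield).
Tension yield (gross): A_g = 2.375×0.25 = 0.59375 in². φR_n = 0.90 × 36 × 0.59375 = 19.2 kips.
Governing: min(60.5, 39.2, 19.2) = 19.2 kips → gross-section yield.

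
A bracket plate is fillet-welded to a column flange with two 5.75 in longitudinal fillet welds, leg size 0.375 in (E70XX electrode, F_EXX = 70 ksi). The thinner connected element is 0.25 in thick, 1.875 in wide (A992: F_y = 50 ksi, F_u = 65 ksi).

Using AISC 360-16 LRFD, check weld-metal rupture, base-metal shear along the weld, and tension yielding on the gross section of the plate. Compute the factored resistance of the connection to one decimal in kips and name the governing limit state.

Weld metal: throat = 0.707×0.375 = 0.26513 in, L = 2×5.75 = 11.5 in. φR_n = 0.75 × 0.6 × 70 × 0.26513 × 11.5 = 96.0 kips.
Base metal shear (0.25 in plate): yield φR_n = 1.0×0.6×50×0.25×11.5 = 86.3 kips; rupture φR_n = 0.75×0.6×65×0.25×11.5 = 84.1 kips; take 84.1 kips (rupture).
Tension yield (gross): A_g = 1.875×0.25 = 0.46875 in². φR_n = 0.90 × 50 × 0.46875 = 21.1 kips.
Governing: min(96.0, 84.1, 21.1) = 21.1 kips → gross-section yield.

21.1 kips (gross-section yield governs)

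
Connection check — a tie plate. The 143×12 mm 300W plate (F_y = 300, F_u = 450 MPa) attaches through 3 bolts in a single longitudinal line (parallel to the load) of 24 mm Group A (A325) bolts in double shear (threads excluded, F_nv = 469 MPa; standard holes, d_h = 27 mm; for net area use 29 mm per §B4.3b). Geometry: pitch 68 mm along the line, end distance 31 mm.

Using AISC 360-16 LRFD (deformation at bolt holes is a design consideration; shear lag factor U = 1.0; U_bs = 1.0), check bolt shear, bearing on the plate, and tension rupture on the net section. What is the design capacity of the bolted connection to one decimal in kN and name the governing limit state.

461.7 kN (net-section rupture governs)

Bolt shear: A_b = π(24)²/4 = 452.39 mm². φR_n = 0.75 × 469 × 452.39 × 3 × 2 = 954.8 kN.
Bearing (12 mm plate, F_u = 450 MPa): end bolts L_c = 31 − 27/2 = 17.5, R_n = min(1.2×17.5×12×450, 2.4×24×12×450) = 113.4 kN/bolt; interior L_c = 68 − 27 = 41, R_n = 265.68 kN/bolt. φR_n = 0.75 × (1×113.4 + 2×265.68) = 483.6 kN.
Tension rupture (net): A_n = (143 − 1×29)×12 = 1368 mm² (U = 1.0, A_e = A_n). φR_n = 0.75 × 450 × 1368 = 461.7 kN.
Governing: min(954.8, 483.6, 461.7) = 461.7 kN → net-section rupture.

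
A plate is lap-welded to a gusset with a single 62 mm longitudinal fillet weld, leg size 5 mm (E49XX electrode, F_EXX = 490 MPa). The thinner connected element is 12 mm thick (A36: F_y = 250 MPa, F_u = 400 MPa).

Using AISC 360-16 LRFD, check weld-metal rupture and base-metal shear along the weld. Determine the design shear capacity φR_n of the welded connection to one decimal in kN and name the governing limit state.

Weld metal: throat = 0.707×5 = 3.535 mm, L = 62 mm. φR_n = 0.75 × 0.6 × 490 × 3.535 × 62 = 48.3 kN.
Base metal shear (12 mm plate): yield φR_n = 1.0×0.6×250×12×62 = 111.6 kN; rupture φR_n = 0.75×0.6×400×12×62 = 133.9 kN; take 111.6 kN (yield).
Governing: min(48.3, 111.6) = 48.3 kN → weld metal.

48.3 kN (weld metal governs)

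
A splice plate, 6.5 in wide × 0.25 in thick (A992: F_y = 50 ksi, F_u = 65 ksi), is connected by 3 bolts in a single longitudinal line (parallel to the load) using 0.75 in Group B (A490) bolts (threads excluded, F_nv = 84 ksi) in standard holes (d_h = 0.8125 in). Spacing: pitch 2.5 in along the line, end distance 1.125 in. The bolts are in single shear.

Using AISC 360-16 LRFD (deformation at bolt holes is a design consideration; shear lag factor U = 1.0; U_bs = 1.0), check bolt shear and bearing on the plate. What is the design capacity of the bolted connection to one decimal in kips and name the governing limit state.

54.4 kips (bearing governs)

Bolt shear: A_b = π(0.75)²/4 = 0.44179 in². φR_n = 0.75 × 84 × 0.44179 × 3 × 1 = 83.5 kips.
Bearing (0.25 in plate, F_u = 65 ksi): end bolts L_c = 1.125 − 0.8125/2 = 0.71875, R_n = min(1.2×0.71875×0.25×65, 2.4×0.75×0.25×65) = 14.016 kips/bolt; interior L_c = 2.5 − 0.8125 = 1.6875, R_n = 29.25 kips/bolt. φR_n = 0.75 × (1×14.016 + 2×29.25) = 54.4 kips.
Governing: min(83.5, 54.4) = 54.4 kips → bearing.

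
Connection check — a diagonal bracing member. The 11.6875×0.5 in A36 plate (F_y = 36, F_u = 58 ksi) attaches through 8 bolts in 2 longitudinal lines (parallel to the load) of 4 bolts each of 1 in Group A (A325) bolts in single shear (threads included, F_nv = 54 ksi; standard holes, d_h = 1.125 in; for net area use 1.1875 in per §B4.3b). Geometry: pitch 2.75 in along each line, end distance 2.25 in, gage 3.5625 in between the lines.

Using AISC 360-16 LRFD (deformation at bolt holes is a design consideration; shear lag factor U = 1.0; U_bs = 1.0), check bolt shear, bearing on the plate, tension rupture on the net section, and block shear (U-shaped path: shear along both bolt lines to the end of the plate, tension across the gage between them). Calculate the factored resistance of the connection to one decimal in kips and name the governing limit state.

202.5 kips (net-section rupture governs)

Bolt shear: A_b = π(1)²/4 = 0.7854 in². φR_n = 0.75 × 54 × 0.7854 × 8 × 1 = 254.5 kips.
Bearing (0.5 in plate, F_u = 58 ksi): end bolts L_c = 2.25 − 1.125/2 = 1.6875, R_n = min(1.2×1.6875×0.5×58, 2.4×1×0.5×58) = 58.725 kips/bolt; interior L_c = 2.75 − 1.125 = 1.625, R_n = 56.55 kips/bolt. φR_n = 0.75 × (2×58.725 + 6×56.55) = 342.6 kips.
Tension rupture (net): A_n = (11.6875 − 2×1.1875)×0.5 = 4.6563 in² (U = 1.0, A_e = A_n). φR_n = 0.75 × 58 × 4.6563 = 202.5 kips.
Block shear: shear path 2×[2.25+3×2.75] = 2×10.5 in, A_gv = 10.5, A_nv = 2×(10.5 − 3.5×1.1875)×0.5 = 6.3438 in²; tension across gage: (3.5625 − 1×1.1875)×0.5 = 1.1875 in². R_n = min(0.6×58×6.3438, 0.6×36×10.5) + 1.0×58×1.1875 = min(220.76, 226.8) + 68.875 = 289.64 kips. φR_n = 0.75 × 289.64 = 217.2 kips.
Governing: min(254.5, 342.6, 202.5, 217.2) = 202.5 kips → net-section rupture.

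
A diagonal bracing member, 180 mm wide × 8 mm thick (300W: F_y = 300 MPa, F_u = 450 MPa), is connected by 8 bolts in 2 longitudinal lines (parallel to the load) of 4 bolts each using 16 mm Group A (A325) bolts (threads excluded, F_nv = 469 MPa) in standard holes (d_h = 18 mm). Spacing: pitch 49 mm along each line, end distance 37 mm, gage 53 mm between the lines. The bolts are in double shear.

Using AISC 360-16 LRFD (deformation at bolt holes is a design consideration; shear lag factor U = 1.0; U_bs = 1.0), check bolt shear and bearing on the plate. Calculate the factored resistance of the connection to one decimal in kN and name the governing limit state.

784.1 kN (bearing governs)

Bolt shear: A_b = π(16)²/4 = 201.06 mm². φR_n = 0.75 × 469 × 201.06 × 8 × 2 = 1131.6 kN.
Bearing (8 mm plate, F_u = 450 MPa): end bolts L_c = 37 − 18/2 = 28, R_n = min(1.2×28×8×450, 2.4×16×8×450) = 120.96 kN/bolt; interior L_c = 49 − 18 = 31, R_n = 133.92 kN/bolt. φR_n = 0.75 × (2×120.96 + 6×133.92) = 784.1 kN.
Governing: min(1131.6, 784.1) = 784.1 kN → bearing.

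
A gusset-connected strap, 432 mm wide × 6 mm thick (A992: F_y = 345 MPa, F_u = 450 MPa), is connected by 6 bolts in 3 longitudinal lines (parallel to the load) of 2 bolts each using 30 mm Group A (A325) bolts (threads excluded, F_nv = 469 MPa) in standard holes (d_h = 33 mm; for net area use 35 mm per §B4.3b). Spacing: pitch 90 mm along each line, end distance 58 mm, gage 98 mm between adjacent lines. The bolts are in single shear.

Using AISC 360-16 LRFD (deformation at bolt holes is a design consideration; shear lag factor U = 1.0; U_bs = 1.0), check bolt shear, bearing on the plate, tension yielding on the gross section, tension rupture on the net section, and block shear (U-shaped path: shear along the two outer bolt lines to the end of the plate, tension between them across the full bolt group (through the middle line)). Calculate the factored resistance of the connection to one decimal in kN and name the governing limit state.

487.2 kN (block shear governs)

Bolt shear: A_b = π(30)²/4 = 706.86 mm². φR_n = 0.75 × 469 × 706.86 × 6 × 1 = 1491.8 kN.
Bearing (6 mm plate, F_u = 450 MPa): end bolts L_c = 58 − 33/2 = 41.5, R_n = min(1.2×41.5×6×450, 2.4×30×6×450) = 134.46 kN/bolt; interior L_c = 90 − 33 = 57, R_n = 184.68 kN/bolt. φR_n = 0.75 × (3×134.46 + 3×184.68) = 718.1 kN.
Tension yield (gross): A_g = 432×6 = 2592 mm². φR_n = 0.90 × 345 × 2592 = 804.8 kN.
Tension rupture (net): A_n = (432 − 3×35)×6 = 1962 mm² (U = 1.0, A_e = A_n). φR_n = 0.75 × 450 × 1962 = 662.2 kN.
Block shear: shear path 2×[58+1×90] = 2×148 mm, A_gv = 1776, A_nv = 2×(148 − 1.5×35)×6 = 1146 mm²; tension across gage: (196 − 2×35)×6 = 756 mm². R_n = min(0.6×450×1146, 0.6×345×1776) + 1.0×450×756 = min(309.42, 367.63) + 340.2 = 649.62 kN. φR_n = 0.75 × 649.62 = 487.2 kN.
Governing: min(1491.8, 718.1, 804.8, 662.2, 487.2) = 487.2 kN → block shear.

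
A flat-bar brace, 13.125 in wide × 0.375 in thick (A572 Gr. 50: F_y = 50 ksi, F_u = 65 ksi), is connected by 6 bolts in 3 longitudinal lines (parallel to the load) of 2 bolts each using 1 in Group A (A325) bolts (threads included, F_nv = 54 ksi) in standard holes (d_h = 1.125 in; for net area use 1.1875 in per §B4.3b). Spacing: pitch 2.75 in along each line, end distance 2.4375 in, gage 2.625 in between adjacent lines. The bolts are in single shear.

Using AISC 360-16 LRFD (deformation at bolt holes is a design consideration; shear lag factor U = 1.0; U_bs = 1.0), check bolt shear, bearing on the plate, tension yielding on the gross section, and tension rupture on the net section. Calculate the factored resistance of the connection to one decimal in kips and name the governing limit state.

174.8 kips (net-section rupture governs)

Bolt shear: A_b = π(1)²/4 = 0.7854 in². φR_n = 0.75 × 54 × 0.7854 × 6 × 1 = 190.9 kips.
Bearing (0.375 in plate, F_u = 65 ksi): end bolts L_c = 2.4375 − 1.125/2 = 1.875, R_n = min(1.2×1.875×0.375×65, 2.4×1×0.375×65) = 54.844 kips/bolt; interior L_c = 2.75 − 1.125 = 1.625, R_n = 47.531 kips/bolt. φR_n = 0.75 × (3×54.844 + 3×47.531) = 230.3 kips.
Tension yield (gross): A_g = 13.125×0.375 = 4.9219 in². φR_n = 0.90 × 50 × 4.9219 = 221.5 kips.
Tension rupture (net): A_n = (13.125 − 3×1.1875)×0.375 = 3.5859 in² (U = 1.0, A_e = A_n). φR_n = 0.75 × 65 × 3.5859 = 174.8 kips.
Governing: min(190.9, 230.3, 221.5, 174.8) = 174.8 kips → net-section rupture.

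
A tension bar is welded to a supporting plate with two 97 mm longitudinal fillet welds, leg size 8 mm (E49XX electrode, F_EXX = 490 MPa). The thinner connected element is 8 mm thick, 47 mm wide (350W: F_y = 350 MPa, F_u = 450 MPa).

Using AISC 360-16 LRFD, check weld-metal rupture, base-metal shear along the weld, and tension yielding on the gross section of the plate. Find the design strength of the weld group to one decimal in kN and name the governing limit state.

Weld metal: throat = 0.707×8 = 5.656 mm, L = 2×97 = 194 mm. φR_n = 0.75 × 0.6 × 490 × 5.656 × 194 = 241.9 kN.
Base metal shear (8 mm plate): yield φR_n = 1.0×0.6×350×8×194 = 325.9 kN; rupture φR_n = 0.75×0.6×450×8×194 = 314.3 kN; take 314.3 kN (rupture).
Tension yield (gross): A_g = 47×8 = 376 mm². φR_n = 0.90 × 350 × 376 = 118.4 kN.
Governing: min(241.9, 314.3, 118.4) = 118.4 kN → gross-section yield.

118.4 kN (gross-section yield governs)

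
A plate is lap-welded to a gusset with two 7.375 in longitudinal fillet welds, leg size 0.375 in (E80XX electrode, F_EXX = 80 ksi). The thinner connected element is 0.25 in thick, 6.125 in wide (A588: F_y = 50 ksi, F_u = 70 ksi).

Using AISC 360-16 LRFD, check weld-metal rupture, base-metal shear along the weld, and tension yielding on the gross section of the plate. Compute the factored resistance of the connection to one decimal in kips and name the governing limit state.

68.9 kips (gross-section yield governs)

Weld metal: throat = 0.707×0.375 = 0.26513 in, L = 2×7.375 = 14.75 in. φR_n = 0.75 × 0.6 × 80 × 0.26513 × 14.75 = 140.8 kips.
Base metal shear (0.25 in plate): yield φR_n = 1.0×0.6×50×0.25×14.75 = 110.6 kips; rupture φR_n = 0.75×0.6×70×0.25×14.75 = 116.2 kips; take 110.6 kips (yield).
Tension yield (gross): A_g = 6.125×0.25 = 1.5313 in². φR_n = 0.90 × 50 × 1.5313 = 68.9 kips.
Governing: min(140.8, 110.6, 68.9) = 68.9 kips → gross-section yield.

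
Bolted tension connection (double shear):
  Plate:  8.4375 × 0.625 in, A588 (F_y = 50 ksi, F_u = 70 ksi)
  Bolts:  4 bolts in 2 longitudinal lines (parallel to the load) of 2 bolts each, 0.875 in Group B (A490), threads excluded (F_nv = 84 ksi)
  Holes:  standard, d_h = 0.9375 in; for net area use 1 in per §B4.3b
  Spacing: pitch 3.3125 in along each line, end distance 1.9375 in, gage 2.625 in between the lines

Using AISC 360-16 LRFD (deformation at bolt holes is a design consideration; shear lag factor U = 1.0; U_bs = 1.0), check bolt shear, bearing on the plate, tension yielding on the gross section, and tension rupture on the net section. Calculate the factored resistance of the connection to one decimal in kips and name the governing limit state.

Bolt shear: A_b = π(0.875)²/4 = 0.60132 in². φR_n = 0.75 × 84 × 0.60132 × 4 × 2 = 303.1 kips.
Bearing (0.625 in plate, F_u = 70 ksi): end bolts L_c = 1.9375 − 0.9375/2 = 1.46875, R_n = min(1.2×1.46875×0.625×70, 2.4×0.875×0.625×70) = 77.109 kips/bolt; interior L_c = 3.3125 − 0.9375 = 2.375, R_n = 91.875 kips/bolt. φR_n = 0.75 × (2×77.109 + 2×91.875) = 253.5 kips.
Tension yield (gross): A_g = 8.4375×0.625 = 5.2734 in². φR_n = 0.90 × 50 × 5.2734 = 237.3 kips.
Tension rupture (net): A_n = (8.4375 − 2×1)×0.625 = 4.0234 in² (U = 1.0, A_e = A_n). φR_n = 0.75 × 70 × 4.0234 = 211.2 kips.
Governing: min(303.1, 253.5, 237.3, 211.2) = 211.2 kips → net-section rupture.

211.2 kips (net-section rupture governs)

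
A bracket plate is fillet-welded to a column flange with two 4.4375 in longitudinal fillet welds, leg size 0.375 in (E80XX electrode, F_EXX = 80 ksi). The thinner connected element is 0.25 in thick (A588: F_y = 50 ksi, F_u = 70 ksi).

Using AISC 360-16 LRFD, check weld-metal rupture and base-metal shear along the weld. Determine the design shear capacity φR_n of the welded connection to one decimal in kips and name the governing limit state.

Weld metal: throat = 0.707×0.375 = 0.26513 in, L = 2×4.4375 = 8.875 in. φR_n = 0.75 × 0.6 × 80 × 0.26513 × 8.875 = 84.7 kips.
Base metal shear (0.25 in plate): yield φR_n = 1.0×0.6×50×0.25×8.875 = 66.6 kips; rupture φR_n = 0.75×0.6×70×0.25×8.875 = 69.9 kips; take 66.6 kips (yield).
Governing: min(84.7, 66.6) = 66.6 kips → base-metal shear.

66.6 kips (base-metal shear governs)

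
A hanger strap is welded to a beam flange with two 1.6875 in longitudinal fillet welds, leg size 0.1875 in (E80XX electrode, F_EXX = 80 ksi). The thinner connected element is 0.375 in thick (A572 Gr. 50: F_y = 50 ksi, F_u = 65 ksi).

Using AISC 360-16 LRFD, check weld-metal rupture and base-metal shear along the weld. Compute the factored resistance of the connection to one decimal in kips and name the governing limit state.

16.1 kips (weld metal governs)

Weld metal: throat = 0.707×0.1875 = 0.13256 in, L = 2×1.6875 = 3.375 in. φR_n = 0.75 × 0.6 × 80 × 0.13256 × 3.375 = 16.1 kips.
Base metal shear (0.375 in plate): yield φR_n = 1.0×0.6×50×0.375×3.375 = 38.0 kips; rupture φR_n = 0.75×0.6×65×0.375×3.375 = 37.0 kips; take 37.0 kips (rupture).
Governing: min(16.1, 37.0) = 16.1 kips → weld metal.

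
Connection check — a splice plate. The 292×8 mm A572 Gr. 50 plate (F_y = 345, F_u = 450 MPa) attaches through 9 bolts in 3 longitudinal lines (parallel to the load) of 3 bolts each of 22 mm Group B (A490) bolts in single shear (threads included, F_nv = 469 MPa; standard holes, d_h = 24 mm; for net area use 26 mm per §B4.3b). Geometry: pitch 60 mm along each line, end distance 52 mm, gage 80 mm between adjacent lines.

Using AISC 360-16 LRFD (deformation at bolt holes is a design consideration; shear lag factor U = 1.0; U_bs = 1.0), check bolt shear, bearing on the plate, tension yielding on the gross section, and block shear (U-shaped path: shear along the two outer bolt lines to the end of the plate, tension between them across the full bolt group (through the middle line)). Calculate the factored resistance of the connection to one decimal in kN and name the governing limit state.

Bolt shear: A_b = π(22)²/4 = 380.13 mm². φR_n = 0.75 × 469 × 380.13 × 9 × 1 = 1203.4 kN.
Bearing (8 mm plate, F_u = 450 MPa): end bolts L_c = 52 − 24/2 = 40, R_n = min(1.2×40×8×450, 2.4×22×8×450) = 172.8 kN/bolt; interior L_c = 60 − 24 = 36, R_n = 155.52 kN/bolt. φR_n = 0.75 × (3×172.8 + 6×155.52) = 1088.6 kN.
Tension yield (gross): A_g = 292×8 = 2336 mm². φR_n = 0.90 × 345 × 2336 = 725.3 kN.
Block shear: shear path 2×[52+2×60] = 2×172 mm, A_gv = 2752, A_nv = 2×(172 − 2.5×26)×8 = 1712 mm²; tension across gage: (160 − 2×26)×8 = 864 mm². R_n = min(0.6×450×1712, 0.6×345×2752) + 1.0×450×864 = min(462.24, 569.66) + 388.8 = 851.04 kN. φR_n = 0.75 × 851.04 = 638.3 kN.
Governing: min(1203.4, 1088.6, 725.3, 638.3) = 638.3 kN → block shear.

638.3 kN (block shear governs)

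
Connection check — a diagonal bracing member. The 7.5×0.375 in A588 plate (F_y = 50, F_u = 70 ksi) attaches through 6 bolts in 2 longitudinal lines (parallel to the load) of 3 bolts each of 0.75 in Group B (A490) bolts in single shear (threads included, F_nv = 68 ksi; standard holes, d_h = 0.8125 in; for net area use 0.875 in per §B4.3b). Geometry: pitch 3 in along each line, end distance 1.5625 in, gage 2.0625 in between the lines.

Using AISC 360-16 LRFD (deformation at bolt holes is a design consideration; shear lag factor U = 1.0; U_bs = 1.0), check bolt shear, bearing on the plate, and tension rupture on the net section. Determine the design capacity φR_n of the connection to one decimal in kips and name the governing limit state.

113.2 kips (net-section rupture governs)

Bolt shear: A_b = π(0.75)²/4 = 0.44179 in². φR_n = 0.75 × 68 × 0.44179 × 6 × 1 = 135.2 kips.
Bearing (0.375 in plate, F_u = 70 ksi): end bolts L_c = 1.5625 − 0.8125/2 = 1.15625, R_n = min(1.2×1.15625×0.375×70, 2.4×0.75×0.375×70) = 36.422 kips/bolt; interior L_c = 3 − 0.8125 = 2.1875, R_n = 47.25 kips/bolt. φR_n = 0.75 × (2×36.422 + 4×47.25) = 196.4 kips.
Tension rupture (net): A_n = (7.5 − 2×0.875)×0.375 = 2.1563 in² (U = 1.0, A_e = A_n). φR_n = 0.75 × 70 × 2.1563 = 113.2 kips.
Governing: min(135.2, 196.4, 113.2) = 113.2 kips → net-section rupture.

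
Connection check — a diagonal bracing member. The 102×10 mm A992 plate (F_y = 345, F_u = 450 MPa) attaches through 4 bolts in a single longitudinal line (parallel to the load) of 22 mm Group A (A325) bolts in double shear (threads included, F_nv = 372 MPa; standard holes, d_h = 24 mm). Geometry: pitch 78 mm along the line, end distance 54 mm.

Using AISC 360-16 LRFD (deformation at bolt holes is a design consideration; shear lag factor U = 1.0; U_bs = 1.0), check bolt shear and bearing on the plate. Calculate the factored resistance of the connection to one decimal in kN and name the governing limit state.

Bolt shear: A_b = π(22)²/4 = 380.13 mm². φR_n = 0.75 × 372 × 380.13 × 4 × 2 = 848.5 kN.
Bearing (10 mm plate, F_u = 450 MPa): end bolts L_c = 54 − 24/2 = 42, R_n = min(1.2×42×10×450, 2.4×22×10×450) = 226.8 kN/bolt; interior L_c = 78 − 24 = 54, R_n = 237.6 kN/bolt. φR_n = 0.75 × (1×226.8 + 3×237.6) = 704.7 kN.
Governing: min(848.5, 704.7) = 704.7 kN → bearing.

704.7 kN (bearing governs)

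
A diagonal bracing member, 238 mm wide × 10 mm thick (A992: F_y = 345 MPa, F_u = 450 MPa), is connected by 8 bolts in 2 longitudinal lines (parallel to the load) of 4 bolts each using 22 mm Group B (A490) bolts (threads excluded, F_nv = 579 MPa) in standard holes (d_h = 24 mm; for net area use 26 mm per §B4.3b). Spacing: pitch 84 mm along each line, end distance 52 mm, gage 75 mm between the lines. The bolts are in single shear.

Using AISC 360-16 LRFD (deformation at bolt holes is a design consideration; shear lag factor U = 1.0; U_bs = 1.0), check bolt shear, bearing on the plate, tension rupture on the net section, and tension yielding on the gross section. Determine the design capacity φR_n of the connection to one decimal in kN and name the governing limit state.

Bolt shear: A_b = π(22)²/4 = 380.13 mm². φR_n = 0.75 × 579 × 380.13 × 8 × 1 = 1320.6 kN.
Bearing (10 mm plate, F_u = 450 MPa): end bolts L_c = 52 − 24/2 = 40, R_n = min(1.2×40×10×450, 2.4×22×10×450) = 216 kN/bolt; interior L_c = 84 − 24 = 60, R_n = 237.6 kN/bolt. φR_n = 0.75 × (2×216 + 6×237.6) = 1393.2 kN.
Tension rupture (net): A_n = (238 − 2×26)×10 = 1860 mm² (U = 1.0, A_e = A_n). φR_n = 0.75 × 450 × 1860 = 627.8 kN.
Tension yield (gross): A_g = 238×10 = 2380 mm². φR_n = 0.90 × 345 × 2380 = 739.0 kN.
Governing: min(1320.6, 1393.2, 627.8, 739.0) = 627.8 kN → net-section rupture.

627.8 kN (net-section rupture governs)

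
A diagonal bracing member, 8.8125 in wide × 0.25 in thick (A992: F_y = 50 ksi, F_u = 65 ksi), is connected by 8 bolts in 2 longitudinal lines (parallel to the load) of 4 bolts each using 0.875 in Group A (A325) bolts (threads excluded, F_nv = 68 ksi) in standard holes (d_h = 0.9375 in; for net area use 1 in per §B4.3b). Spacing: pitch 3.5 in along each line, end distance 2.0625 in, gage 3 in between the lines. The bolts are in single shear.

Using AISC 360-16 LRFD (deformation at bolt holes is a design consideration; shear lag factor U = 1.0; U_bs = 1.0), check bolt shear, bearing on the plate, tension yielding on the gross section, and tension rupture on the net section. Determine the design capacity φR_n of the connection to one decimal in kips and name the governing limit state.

83.0 kips (net-section rupture governs)

Bolt shear: A_b = π(0.875)²/4 = 0.60132 in². φR_n = 0.75 × 68 × 0.60132 × 8 × 1 = 245.3 kips.
Bearing (0.25 in plate, F_u = 65 ksi): end bolts L_c = 2.0625 − 0.9375/2 = 1.59375, R_n = min(1.2×1.59375×0.25×65, 2.4×0.875×0.25×65) = 31.078 kips/bolt; interior L_c = 3.5 − 0.9375 = 2.5625, R_n = 34.125 kips/bolt. φR_n = 0.75 × (2×31.078 + 6×34.125) = 200.2 kips.
Tension yield (gross): A_g = 8.8125×0.25 = 2.2031 in². φR_n = 0.90 × 50 × 2.2031 = 99.1 kips.
Tension rupture (net): A_n = (8.8125 − 2×1)×0.25 = 1.7031 in² (U = 1.0, A_e = A_n). φR_n = 0.75 × 65 × 1.7031 = 83.0 kips.
Governing: min(245.3, 200.2, 99.1, 83.0) = 83.0 kips → net-section rupture.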